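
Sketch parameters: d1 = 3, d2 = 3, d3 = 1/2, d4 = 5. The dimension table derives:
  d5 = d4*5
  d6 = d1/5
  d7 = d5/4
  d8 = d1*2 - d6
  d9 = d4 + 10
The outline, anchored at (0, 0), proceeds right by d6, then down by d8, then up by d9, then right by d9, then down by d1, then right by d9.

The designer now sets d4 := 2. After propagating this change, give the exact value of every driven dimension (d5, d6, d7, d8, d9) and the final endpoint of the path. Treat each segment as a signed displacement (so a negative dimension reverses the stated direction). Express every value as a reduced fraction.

Apply edit: d4 := 2
  d5 = d4*5 = 10
  d6 = d1/5 = 3/5
  d7 = d5/4 = 5/2
  d8 = d1*2 - d6 = 27/5
  d9 = d4 + 10 = 12
Walk from origin (0, 0):
  seg 1: right by d6 = 3/5 → (3/5, 0)
  seg 2: down by d8 = 27/5 → (3/5, -27/5)
  seg 3: up by d9 = 12 → (3/5, 33/5)
  seg 4: right by d9 = 12 → (63/5, 33/5)
  seg 5: down by d1 = 3 → (63/5, 18/5)
  seg 6: right by d9 = 12 → (123/5, 18/5)

d5 = 10
d6 = 3/5
d7 = 5/2
d8 = 27/5
d9 = 12
endpoint = (123/5, 18/5)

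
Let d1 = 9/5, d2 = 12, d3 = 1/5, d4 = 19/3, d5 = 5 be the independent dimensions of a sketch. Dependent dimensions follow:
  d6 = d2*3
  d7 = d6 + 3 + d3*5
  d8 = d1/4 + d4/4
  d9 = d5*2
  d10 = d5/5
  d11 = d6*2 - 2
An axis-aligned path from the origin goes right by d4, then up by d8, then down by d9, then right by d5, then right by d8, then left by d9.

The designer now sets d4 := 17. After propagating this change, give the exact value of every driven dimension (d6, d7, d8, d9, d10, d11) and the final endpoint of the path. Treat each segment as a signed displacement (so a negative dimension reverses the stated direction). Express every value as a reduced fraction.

Apply edit: d4 := 17
  d6 = d2*3 = 36
  d7 = d6 + 3 + d3*5 = 40
  d8 = d1/4 + d4/4 = 47/10
  d9 = d5*2 = 10
  d10 = d5/5 = 1
  d11 = d6*2 - 2 = 70
Walk from origin (0, 0):
  seg 1: right by d4 = 17 → (17, 0)
  seg 2: up by d8 = 47/10 → (17, 47/10)
  seg 3: down by d9 = 10 → (17, -53/10)
  seg 4: right by d5 = 5 → (22, -53/10)
  seg 5: right by d8 = 47/10 → (267/10, -53/10)
  seg 6: left by d9 = 10 → (167/10, -53/10)

d6 = 36
d7 = 40
d8 = 47/10
d9 = 10
d10 = 1
d11 = 70
endpoint = (167/10, -53/10)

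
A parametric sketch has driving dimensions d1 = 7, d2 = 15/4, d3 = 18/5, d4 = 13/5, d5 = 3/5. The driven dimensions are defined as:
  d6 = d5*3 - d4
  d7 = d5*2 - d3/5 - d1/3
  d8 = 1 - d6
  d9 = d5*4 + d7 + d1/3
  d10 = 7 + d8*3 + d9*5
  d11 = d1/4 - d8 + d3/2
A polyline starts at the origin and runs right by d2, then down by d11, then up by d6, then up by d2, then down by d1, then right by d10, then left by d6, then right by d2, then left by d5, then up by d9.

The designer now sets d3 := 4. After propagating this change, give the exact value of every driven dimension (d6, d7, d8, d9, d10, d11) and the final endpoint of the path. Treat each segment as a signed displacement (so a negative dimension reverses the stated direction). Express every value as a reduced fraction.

d6 = -4/5
d7 = -29/15
d8 = 9/5
d9 = 14/5
d10 = 132/5
d11 = 39/20
endpoint = (341/10, -16/5)

Apply edit: d3 := 4
  d6 = d5*3 - d4 = -4/5
  d7 = d5*2 - d3/5 - d1/3 = -29/15
  d8 = 1 - d6 = 9/5
  d9 = d5*4 + d7 + d1/3 = 14/5
  d10 = 7 + d8*3 + d9*5 = 132/5
  d11 = d1/4 - d8 + d3/2 = 39/20
Walk from origin (0, 0):
  seg 1: right by d2 = 15/4 → (15/4, 0)
  seg 2: down by d11 = 39/20 → (15/4, -39/20)
  seg 3: up by d6 = -4/5 → (15/4, -11/4)
  seg 4: up by d2 = 15/4 → (15/4, 1)
  seg 5: down by d1 = 7 → (15/4, -6)
  seg 6: right by d10 = 132/5 → (603/20, -6)
  seg 7: left by d6 = -4/5 → (619/20, -6)
  seg 8: right by d2 = 15/4 → (347/10, -6)
  seg 9: left by d5 = 3/5 → (341/10, -6)
  seg 10: up by d9 = 14/5 → (341/10, -16/5)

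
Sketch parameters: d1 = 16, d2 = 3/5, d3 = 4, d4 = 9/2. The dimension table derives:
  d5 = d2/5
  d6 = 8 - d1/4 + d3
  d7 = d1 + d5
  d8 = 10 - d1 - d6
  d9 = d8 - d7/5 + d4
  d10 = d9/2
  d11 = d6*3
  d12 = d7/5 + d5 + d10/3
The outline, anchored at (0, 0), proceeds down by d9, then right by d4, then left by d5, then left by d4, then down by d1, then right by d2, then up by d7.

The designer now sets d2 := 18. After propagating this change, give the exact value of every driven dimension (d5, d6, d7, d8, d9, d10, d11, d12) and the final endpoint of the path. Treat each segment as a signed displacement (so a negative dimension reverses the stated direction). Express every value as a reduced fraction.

d5 = 18/5
d6 = 8
d7 = 98/5
d8 = -14
d9 = -671/50
d10 = -671/100
d11 = 24
d12 = 317/60
endpoint = (72/5, 851/50)

Apply edit: d2 := 18
  d5 = d2/5 = 18/5
  d6 = 8 - d1/4 + d3 = 8
  d7 = d1 + d5 = 98/5
  d8 = 10 - d1 - d6 = -14
  d9 = d8 - d7/5 + d4 = -671/50
  d10 = d9/2 = -671/100
  d11 = d6*3 = 24
  d12 = d7/5 + d5 + d10/3 = 317/60
Walk from origin (0, 0):
  seg 1: down by d9 = -671/50 → (0, 671/50)
  seg 2: right by d4 = 9/2 → (9/2, 671/50)
  seg 3: left by d5 = 18/5 → (9/10, 671/50)
  seg 4: left by d4 = 9/2 → (-18/5, 671/50)
  seg 5: down by d1 = 16 → (-18/5, -129/50)
  seg 6: right by d2 = 18 → (72/5, -129/50)
  seg 7: up by d7 = 98/5 → (72/5, 851/50)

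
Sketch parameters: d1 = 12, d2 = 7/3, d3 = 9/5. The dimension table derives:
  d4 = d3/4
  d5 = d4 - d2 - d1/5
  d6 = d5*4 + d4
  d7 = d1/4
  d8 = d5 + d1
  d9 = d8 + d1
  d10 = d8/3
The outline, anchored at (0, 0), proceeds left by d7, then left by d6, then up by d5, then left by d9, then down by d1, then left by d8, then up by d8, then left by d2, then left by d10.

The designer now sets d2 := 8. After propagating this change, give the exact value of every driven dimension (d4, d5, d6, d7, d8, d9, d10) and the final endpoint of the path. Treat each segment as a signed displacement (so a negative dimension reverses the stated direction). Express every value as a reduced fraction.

Apply edit: d2 := 8
  d4 = d3/4 = 9/20
  d5 = d4 - d2 - d1/5 = -199/20
  d6 = d5*4 + d4 = -787/20
  d7 = d1/4 = 3
  d8 = d5 + d1 = 41/20
  d9 = d8 + d1 = 281/20
  d10 = d8/3 = 41/60
Walk from origin (0, 0):
  seg 1: left by d7 = 3 → (-3, 0)
  seg 2: left by d6 = -787/20 → (727/20, 0)
  seg 3: up by d5 = -199/20 → (727/20, -199/20)
  seg 4: left by d9 = 281/20 → (223/10, -199/20)
  seg 5: down by d1 = 12 → (223/10, -439/20)
  seg 6: left by d8 = 41/20 → (81/4, -439/20)
  seg 7: up by d8 = 41/20 → (81/4, -199/10)
  seg 8: left by d2 = 8 → (49/4, -199/10)
  seg 9: left by d10 = 41/60 → (347/30, -199/10)

d4 = 9/20
d5 = -199/20
d6 = -787/20
d7 = 3
d8 = 41/20
d9 = 281/20
d10 = 41/60
endpoint = (347/30, -199/10)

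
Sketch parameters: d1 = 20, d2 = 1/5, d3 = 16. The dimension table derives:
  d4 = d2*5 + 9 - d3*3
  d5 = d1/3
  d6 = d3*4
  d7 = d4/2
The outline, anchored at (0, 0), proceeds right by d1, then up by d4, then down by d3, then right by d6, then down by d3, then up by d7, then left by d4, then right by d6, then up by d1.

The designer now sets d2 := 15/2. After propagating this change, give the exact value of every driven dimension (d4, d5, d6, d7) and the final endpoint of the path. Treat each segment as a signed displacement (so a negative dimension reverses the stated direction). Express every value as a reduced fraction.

d4 = -3/2
d5 = 20/3
d6 = 64
d7 = -3/4
endpoint = (299/2, -57/4)

Apply edit: d2 := 15/2
  d4 = d2*5 + 9 - d3*3 = -3/2
  d5 = d1/3 = 20/3
  d6 = d3*4 = 64
  d7 = d4/2 = -3/4
Walk from origin (0, 0):
  seg 1: right by d1 = 20 → (20, 0)
  seg 2: up by d4 = -3/2 → (20, -3/2)
  seg 3: down by d3 = 16 → (20, -35/2)
  seg 4: right by d6 = 64 → (84, -35/2)
  seg 5: down by d3 = 16 → (84, -67/2)
  seg 6: up by d7 = -3/4 → (84, -137/4)
  seg 7: left by d4 = -3/2 → (171/2, -137/4)
  seg 8: right by d6 = 64 → (299/2, -137/4)
  seg 9: up by d1 = 20 → (299/2, -57/4)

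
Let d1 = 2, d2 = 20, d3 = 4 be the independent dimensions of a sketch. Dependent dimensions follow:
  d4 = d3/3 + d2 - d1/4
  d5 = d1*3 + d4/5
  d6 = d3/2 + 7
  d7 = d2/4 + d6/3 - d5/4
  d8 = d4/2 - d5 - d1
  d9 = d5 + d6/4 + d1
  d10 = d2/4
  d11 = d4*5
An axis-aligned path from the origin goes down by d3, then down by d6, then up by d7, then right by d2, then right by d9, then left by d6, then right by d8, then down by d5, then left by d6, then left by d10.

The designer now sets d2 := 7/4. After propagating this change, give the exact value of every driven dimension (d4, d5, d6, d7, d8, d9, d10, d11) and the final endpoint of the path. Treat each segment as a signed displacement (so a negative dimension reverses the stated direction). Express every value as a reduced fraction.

d4 = 31/12
d5 = 391/60
d6 = 9
d7 = 217/120
d8 = -289/40
d9 = 323/30
d10 = 7/16
d11 = 155/12
endpoint = (-631/48, -425/24)

Apply edit: d2 := 7/4
  d4 = d3/3 + d2 - d1/4 = 31/12
  d5 = d1*3 + d4/5 = 391/60
  d6 = d3/2 + 7 = 9
  d7 = d2/4 + d6/3 - d5/4 = 217/120
  d8 = d4/2 - d5 - d1 = -289/40
  d9 = d5 + d6/4 + d1 = 323/30
  d10 = d2/4 = 7/16
  d11 = d4*5 = 155/12
Walk from origin (0, 0):
  seg 1: down by d3 = 4 → (0, -4)
  seg 2: down by d6 = 9 → (0, -13)
  seg 3: up by d7 = 217/120 → (0, -1343/120)
  seg 4: right by d2 = 7/4 → (7/4, -1343/120)
  seg 5: right by d9 = 323/30 → (751/60, -1343/120)
  seg 6: left by d6 = 9 → (211/60, -1343/120)
  seg 7: right by d8 = -289/40 → (-89/24, -1343/120)
  seg 8: down by d5 = 391/60 → (-89/24, -425/24)
  seg 9: left by d6 = 9 → (-305/24, -425/24)
  seg 10: left by d10 = 7/16 → (-631/48, -425/24)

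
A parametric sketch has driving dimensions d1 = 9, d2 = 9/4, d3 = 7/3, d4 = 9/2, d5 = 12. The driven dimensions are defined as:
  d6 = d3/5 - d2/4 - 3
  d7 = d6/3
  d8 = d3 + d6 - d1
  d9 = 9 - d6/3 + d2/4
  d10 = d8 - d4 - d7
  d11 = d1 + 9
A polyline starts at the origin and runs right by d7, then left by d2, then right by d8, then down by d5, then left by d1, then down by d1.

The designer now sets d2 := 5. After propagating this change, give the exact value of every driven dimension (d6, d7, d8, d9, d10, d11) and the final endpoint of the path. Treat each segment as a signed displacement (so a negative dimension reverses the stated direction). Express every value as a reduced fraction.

Apply edit: d2 := 5
  d6 = d3/5 - d2/4 - 3 = -227/60
  d7 = d6/3 = -227/180
  d8 = d3 + d6 - d1 = -209/20
  d9 = 9 - d6/3 + d2/4 = 518/45
  d10 = d8 - d4 - d7 = -616/45
  d11 = d1 + 9 = 18
Walk from origin (0, 0):
  seg 1: right by d7 = -227/180 → (-227/180, 0)
  seg 2: left by d2 = 5 → (-1127/180, 0)
  seg 3: right by d8 = -209/20 → (-752/45, 0)
  seg 4: down by d5 = 12 → (-752/45, -12)
  seg 5: left by d1 = 9 → (-1157/45, -12)
  seg 6: down by d1 = 9 → (-1157/45, -21)

d6 = -227/60
d7 = -227/180
d8 = -209/20
d9 = 518/45
d10 = -616/45
d11 = 18
endpoint = (-1157/45, -21)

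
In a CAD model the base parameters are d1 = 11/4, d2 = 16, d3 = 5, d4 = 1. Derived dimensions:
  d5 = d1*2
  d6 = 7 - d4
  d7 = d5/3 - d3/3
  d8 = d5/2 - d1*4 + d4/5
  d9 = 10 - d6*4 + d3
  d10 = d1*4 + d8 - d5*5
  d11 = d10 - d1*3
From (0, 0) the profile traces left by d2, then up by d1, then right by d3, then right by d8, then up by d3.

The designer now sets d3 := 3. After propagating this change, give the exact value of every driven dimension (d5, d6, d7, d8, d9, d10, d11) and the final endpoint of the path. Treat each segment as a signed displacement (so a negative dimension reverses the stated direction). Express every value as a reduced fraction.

d5 = 11/2
d6 = 6
d7 = 5/6
d8 = -161/20
d9 = -11
d10 = -491/20
d11 = -164/5
endpoint = (-421/20, 23/4)

Apply edit: d3 := 3
  d5 = d1*2 = 11/2
  d6 = 7 - d4 = 6
  d7 = d5/3 - d3/3 = 5/6
  d8 = d5/2 - d1*4 + d4/5 = -161/20
  d9 = 10 - d6*4 + d3 = -11
  d10 = d1*4 + d8 - d5*5 = -491/20
  d11 = d10 - d1*3 = -164/5
Walk from origin (0, 0):
  seg 1: left by d2 = 16 → (-16, 0)
  seg 2: up by d1 = 11/4 → (-16, 11/4)
  seg 3: right by d3 = 3 → (-13, 11/4)
  seg 4: right by d8 = -161/20 → (-421/20, 11/4)
  seg 5: up by d3 = 3 → (-421/20, 23/4)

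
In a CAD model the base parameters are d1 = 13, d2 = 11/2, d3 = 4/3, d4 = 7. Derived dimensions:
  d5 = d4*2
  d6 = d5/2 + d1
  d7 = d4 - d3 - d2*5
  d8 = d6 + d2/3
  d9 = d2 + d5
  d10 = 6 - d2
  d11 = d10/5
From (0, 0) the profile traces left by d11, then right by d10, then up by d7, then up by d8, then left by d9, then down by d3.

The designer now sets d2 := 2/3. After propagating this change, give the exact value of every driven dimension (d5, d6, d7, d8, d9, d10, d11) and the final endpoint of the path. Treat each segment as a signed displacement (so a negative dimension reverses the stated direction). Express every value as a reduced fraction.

d5 = 14
d6 = 20
d7 = 7/3
d8 = 182/9
d9 = 44/3
d10 = 16/3
d11 = 16/15
endpoint = (-52/5, 191/9)

Apply edit: d2 := 2/3
  d5 = d4*2 = 14
  d6 = d5/2 + d1 = 20
  d7 = d4 - d3 - d2*5 = 7/3
  d8 = d6 + d2/3 = 182/9
  d9 = d2 + d5 = 44/3
  d10 = 6 - d2 = 16/3
  d11 = d10/5 = 16/15
Walk from origin (0, 0):
  seg 1: left by d11 = 16/15 → (-16/15, 0)
  seg 2: right by d10 = 16/3 → (64/15, 0)
  seg 3: up by d7 = 7/3 → (64/15, 7/3)
  seg 4: up by d8 = 182/9 → (64/15, 203/9)
  seg 5: left by d9 = 44/3 → (-52/5, 203/9)
  seg 6: down by d3 = 4/3 → (-52/5, 191/9)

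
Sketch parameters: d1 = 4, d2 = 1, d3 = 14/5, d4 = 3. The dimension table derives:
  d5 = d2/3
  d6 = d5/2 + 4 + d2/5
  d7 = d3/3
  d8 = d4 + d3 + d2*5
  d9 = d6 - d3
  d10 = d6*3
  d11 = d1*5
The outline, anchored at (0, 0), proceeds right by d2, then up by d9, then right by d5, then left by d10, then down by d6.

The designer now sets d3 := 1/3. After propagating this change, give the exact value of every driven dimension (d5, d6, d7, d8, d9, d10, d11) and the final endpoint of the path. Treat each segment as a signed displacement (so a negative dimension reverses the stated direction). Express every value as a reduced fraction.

Apply edit: d3 := 1/3
  d5 = d2/3 = 1/3
  d6 = d5/2 + 4 + d2/5 = 131/30
  d7 = d3/3 = 1/9
  d8 = d4 + d3 + d2*5 = 25/3
  d9 = d6 - d3 = 121/30
  d10 = d6*3 = 131/10
  d11 = d1*5 = 20
Walk from origin (0, 0):
  seg 1: right by d2 = 1 → (1, 0)
  seg 2: up by d9 = 121/30 → (1, 121/30)
  seg 3: right by d5 = 1/3 → (4/3, 121/30)
  seg 4: left by d10 = 131/10 → (-353/30, 121/30)
  seg 5: down by d6 = 131/30 → (-353/30, -1/3)

d5 = 1/3
d6 = 131/30
d7 = 1/9
d8 = 25/3
d9 = 121/30
d10 = 131/10
d11 = 20
endpoint = (-353/30, -1/3)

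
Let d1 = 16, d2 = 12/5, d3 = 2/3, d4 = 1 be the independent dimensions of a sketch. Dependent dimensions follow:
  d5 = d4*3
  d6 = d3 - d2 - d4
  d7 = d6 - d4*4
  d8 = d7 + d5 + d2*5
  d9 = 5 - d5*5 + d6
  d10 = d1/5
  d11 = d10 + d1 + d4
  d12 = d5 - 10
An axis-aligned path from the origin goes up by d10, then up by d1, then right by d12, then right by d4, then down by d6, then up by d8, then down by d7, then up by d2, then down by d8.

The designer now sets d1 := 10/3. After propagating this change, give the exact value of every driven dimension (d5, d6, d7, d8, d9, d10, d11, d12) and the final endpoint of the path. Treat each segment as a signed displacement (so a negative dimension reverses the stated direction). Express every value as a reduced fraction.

Apply edit: d1 := 10/3
  d5 = d4*3 = 3
  d6 = d3 - d2 - d4 = -41/15
  d7 = d6 - d4*4 = -101/15
  d8 = d7 + d5 + d2*5 = 124/15
  d9 = 5 - d5*5 + d6 = -191/15
  d10 = d1/5 = 2/3
  d11 = d10 + d1 + d4 = 5
  d12 = d5 - 10 = -7
Walk from origin (0, 0):
  seg 1: up by d10 = 2/3 → (0, 2/3)
  seg 2: up by d1 = 10/3 → (0, 4)
  seg 3: right by d12 = -7 → (-7, 4)
  seg 4: right by d4 = 1 → (-6, 4)
  seg 5: down by d6 = -41/15 → (-6, 101/15)
  seg 6: up by d8 = 124/15 → (-6, 15)
  seg 7: down by d7 = -101/15 → (-6, 326/15)
  seg 8: up by d2 = 12/5 → (-6, 362/15)
  seg 9: down by d8 = 124/15 → (-6, 238/15)

d5 = 3
d6 = -41/15
d7 = -101/15
d8 = 124/15
d9 = -191/15
d10 = 2/3
d11 = 5
d12 = -7
endpoint = (-6, 238/15)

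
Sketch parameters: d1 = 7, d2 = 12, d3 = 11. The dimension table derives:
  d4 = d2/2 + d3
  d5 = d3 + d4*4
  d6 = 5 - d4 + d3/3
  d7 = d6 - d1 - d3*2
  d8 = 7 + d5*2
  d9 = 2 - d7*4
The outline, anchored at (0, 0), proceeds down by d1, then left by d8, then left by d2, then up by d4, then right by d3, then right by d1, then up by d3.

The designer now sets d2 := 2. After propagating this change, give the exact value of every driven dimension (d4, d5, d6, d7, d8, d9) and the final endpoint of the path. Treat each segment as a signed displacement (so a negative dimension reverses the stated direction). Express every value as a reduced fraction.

d4 = 12
d5 = 59
d6 = -10/3
d7 = -97/3
d8 = 125
d9 = 394/3
endpoint = (-109, 16)

Apply edit: d2 := 2
  d4 = d2/2 + d3 = 12
  d5 = d3 + d4*4 = 59
  d6 = 5 - d4 + d3/3 = -10/3
  d7 = d6 - d1 - d3*2 = -97/3
  d8 = 7 + d5*2 = 125
  d9 = 2 - d7*4 = 394/3
Walk from origin (0, 0):
  seg 1: down by d1 = 7 → (0, -7)
  seg 2: left by d8 = 125 → (-125, -7)
  seg 3: left by d2 = 2 → (-127, -7)
  seg 4: up by d4 = 12 → (-127, 5)
  seg 5: right by d3 = 11 → (-116, 5)
  seg 6: right by d1 = 7 → (-109, 5)
  seg 7: up by d3 = 11 → (-109, 16)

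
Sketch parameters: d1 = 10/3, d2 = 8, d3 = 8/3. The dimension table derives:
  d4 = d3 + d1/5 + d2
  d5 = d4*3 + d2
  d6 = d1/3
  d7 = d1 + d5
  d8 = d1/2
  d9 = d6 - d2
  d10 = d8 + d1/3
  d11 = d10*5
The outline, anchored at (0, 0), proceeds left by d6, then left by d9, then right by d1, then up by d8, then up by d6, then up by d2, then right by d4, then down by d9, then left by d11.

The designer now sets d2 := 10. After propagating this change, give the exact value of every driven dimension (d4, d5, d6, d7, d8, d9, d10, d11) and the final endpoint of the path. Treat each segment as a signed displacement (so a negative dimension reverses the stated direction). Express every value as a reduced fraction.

Apply edit: d2 := 10
  d4 = d3 + d1/5 + d2 = 40/3
  d5 = d4*3 + d2 = 50
  d6 = d1/3 = 10/9
  d7 = d1 + d5 = 160/3
  d8 = d1/2 = 5/3
  d9 = d6 - d2 = -80/9
  d10 = d8 + d1/3 = 25/9
  d11 = d10*5 = 125/9
Walk from origin (0, 0):
  seg 1: left by d6 = 10/9 → (-10/9, 0)
  seg 2: left by d9 = -80/9 → (70/9, 0)
  seg 3: right by d1 = 10/3 → (100/9, 0)
  seg 4: up by d8 = 5/3 → (100/9, 5/3)
  seg 5: up by d6 = 10/9 → (100/9, 25/9)
  seg 6: up by d2 = 10 → (100/9, 115/9)
  seg 7: right by d4 = 40/3 → (220/9, 115/9)
  seg 8: down by d9 = -80/9 → (220/9, 65/3)
  seg 9: left by d11 = 125/9 → (95/9, 65/3)

d4 = 40/3
d5 = 50
d6 = 10/9
d7 = 160/3
d8 = 5/3
d9 = -80/9
d10 = 25/9
d11 = 125/9
endpoint = (95/9, 65/3)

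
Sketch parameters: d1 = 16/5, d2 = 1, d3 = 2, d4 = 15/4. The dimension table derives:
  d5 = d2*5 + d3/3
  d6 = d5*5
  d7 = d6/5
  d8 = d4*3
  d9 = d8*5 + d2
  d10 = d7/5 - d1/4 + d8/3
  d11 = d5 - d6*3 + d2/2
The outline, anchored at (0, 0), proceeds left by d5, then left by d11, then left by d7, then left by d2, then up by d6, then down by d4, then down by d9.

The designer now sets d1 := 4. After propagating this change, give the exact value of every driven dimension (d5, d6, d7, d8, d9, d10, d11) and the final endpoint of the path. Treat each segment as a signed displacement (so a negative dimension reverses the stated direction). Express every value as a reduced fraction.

d5 = 17/3
d6 = 85/3
d7 = 17/3
d8 = 45/4
d9 = 229/4
d10 = 233/60
d11 = -473/6
endpoint = (133/2, -98/3)

Apply edit: d1 := 4
  d5 = d2*5 + d3/3 = 17/3
  d6 = d5*5 = 85/3
  d7 = d6/5 = 17/3
  d8 = d4*3 = 45/4
  d9 = d8*5 + d2 = 229/4
  d10 = d7/5 - d1/4 + d8/3 = 233/60
  d11 = d5 - d6*3 + d2/2 = -473/6
Walk from origin (0, 0):
  seg 1: left by d5 = 17/3 → (-17/3, 0)
  seg 2: left by d11 = -473/6 → (439/6, 0)
  seg 3: left by d7 = 17/3 → (135/2, 0)
  seg 4: left by d2 = 1 → (133/2, 0)
  seg 5: up by d6 = 85/3 → (133/2, 85/3)
  seg 6: down by d4 = 15/4 → (133/2, 295/12)
  seg 7: down by d9 = 229/4 → (133/2, -98/3)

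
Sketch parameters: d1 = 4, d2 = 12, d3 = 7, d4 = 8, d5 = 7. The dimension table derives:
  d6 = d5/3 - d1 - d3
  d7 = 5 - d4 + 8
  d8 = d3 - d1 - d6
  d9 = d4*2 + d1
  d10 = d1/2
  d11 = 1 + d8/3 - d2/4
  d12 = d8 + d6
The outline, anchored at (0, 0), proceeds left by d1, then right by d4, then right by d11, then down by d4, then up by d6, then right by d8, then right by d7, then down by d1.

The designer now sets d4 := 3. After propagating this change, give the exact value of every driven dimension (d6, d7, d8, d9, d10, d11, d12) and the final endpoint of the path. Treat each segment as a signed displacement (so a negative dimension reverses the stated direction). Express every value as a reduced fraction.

Apply edit: d4 := 3
  d6 = d5/3 - d1 - d3 = -26/3
  d7 = 5 - d4 + 8 = 10
  d8 = d3 - d1 - d6 = 35/3
  d9 = d4*2 + d1 = 10
  d10 = d1/2 = 2
  d11 = 1 + d8/3 - d2/4 = 17/9
  d12 = d8 + d6 = 3
Walk from origin (0, 0):
  seg 1: left by d1 = 4 → (-4, 0)
  seg 2: right by d4 = 3 → (-1, 0)
  seg 3: right by d11 = 17/9 → (8/9, 0)
  seg 4: down by d4 = 3 → (8/9, -3)
  seg 5: up by d6 = -26/3 → (8/9, -35/3)
  seg 6: right by d8 = 35/3 → (113/9, -35/3)
  seg 7: right by d7 = 10 → (203/9, -35/3)
  seg 8: down by d1 = 4 → (203/9, -47/3)

d6 = -26/3
d7 = 10
d8 = 35/3
d9 = 10
d10 = 2
d11 = 17/9
d12 = 3
endpoint = (203/9, -47/3)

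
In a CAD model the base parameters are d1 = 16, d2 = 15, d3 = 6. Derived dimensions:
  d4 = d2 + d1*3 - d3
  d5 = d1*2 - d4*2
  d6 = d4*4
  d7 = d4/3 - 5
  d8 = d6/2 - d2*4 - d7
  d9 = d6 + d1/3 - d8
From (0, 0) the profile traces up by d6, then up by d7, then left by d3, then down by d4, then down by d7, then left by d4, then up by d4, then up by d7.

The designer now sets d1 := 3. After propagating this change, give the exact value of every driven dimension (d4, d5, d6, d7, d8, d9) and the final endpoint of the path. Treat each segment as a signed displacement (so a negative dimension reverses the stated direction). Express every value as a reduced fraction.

d4 = 18
d5 = -30
d6 = 72
d7 = 1
d8 = -25
d9 = 98
endpoint = (-24, 73)

Apply edit: d1 := 3
  d4 = d2 + d1*3 - d3 = 18
  d5 = d1*2 - d4*2 = -30
  d6 = d4*4 = 72
  d7 = d4/3 - 5 = 1
  d8 = d6/2 - d2*4 - d7 = -25
  d9 = d6 + d1/3 - d8 = 98
Walk from origin (0, 0):
  seg 1: up by d6 = 72 → (0, 72)
  seg 2: up by d7 = 1 → (0, 73)
  seg 3: left by d3 = 6 → (-6, 73)
  seg 4: down by d4 = 18 → (-6, 55)
  seg 5: down by d7 = 1 → (-6, 54)
  seg 6: left by d4 = 18 → (-24, 54)
  seg 7: up by d4 = 18 → (-24, 72)
  seg 8: up by d7 = 1 → (-24, 73)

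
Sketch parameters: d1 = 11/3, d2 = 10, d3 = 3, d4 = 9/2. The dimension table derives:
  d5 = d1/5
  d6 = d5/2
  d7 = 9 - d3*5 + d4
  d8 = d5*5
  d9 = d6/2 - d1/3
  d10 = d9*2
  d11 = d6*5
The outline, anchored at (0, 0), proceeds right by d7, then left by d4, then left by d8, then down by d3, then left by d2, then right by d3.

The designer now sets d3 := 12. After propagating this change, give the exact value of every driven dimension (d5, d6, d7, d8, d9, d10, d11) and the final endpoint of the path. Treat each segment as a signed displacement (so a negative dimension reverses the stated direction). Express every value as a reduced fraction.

Apply edit: d3 := 12
  d5 = d1/5 = 11/15
  d6 = d5/2 = 11/30
  d7 = 9 - d3*5 + d4 = -93/2
  d8 = d5*5 = 11/3
  d9 = d6/2 - d1/3 = -187/180
  d10 = d9*2 = -187/90
  d11 = d6*5 = 11/6
Walk from origin (0, 0):
  seg 1: right by d7 = -93/2 → (-93/2, 0)
  seg 2: left by d4 = 9/2 → (-51, 0)
  seg 3: left by d8 = 11/3 → (-164/3, 0)
  seg 4: down by d3 = 12 → (-164/3, -12)
  seg 5: left by d2 = 10 → (-194/3, -12)
  seg 6: right by d3 = 12 → (-158/3, -12)

d5 = 11/15
d6 = 11/30
d7 = -93/2
d8 = 11/3
d9 = -187/180
d10 = -187/90
d11 = 11/6
endpoint = (-158/3, -12)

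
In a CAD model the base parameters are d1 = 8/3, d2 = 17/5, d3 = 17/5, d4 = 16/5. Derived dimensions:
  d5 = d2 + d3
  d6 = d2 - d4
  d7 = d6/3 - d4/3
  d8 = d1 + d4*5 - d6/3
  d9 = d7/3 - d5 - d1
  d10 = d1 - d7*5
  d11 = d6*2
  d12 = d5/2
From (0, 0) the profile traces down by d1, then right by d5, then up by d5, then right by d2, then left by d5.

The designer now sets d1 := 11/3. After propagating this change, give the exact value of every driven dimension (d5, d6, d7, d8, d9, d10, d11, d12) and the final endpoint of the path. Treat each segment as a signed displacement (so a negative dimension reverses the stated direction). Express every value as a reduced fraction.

d5 = 34/5
d6 = 1/5
d7 = -1
d8 = 98/5
d9 = -54/5
d10 = 26/3
d11 = 2/5
d12 = 17/5
endpoint = (17/5, 47/15)

Apply edit: d1 := 11/3
  d5 = d2 + d3 = 34/5
  d6 = d2 - d4 = 1/5
  d7 = d6/3 - d4/3 = -1
  d8 = d1 + d4*5 - d6/3 = 98/5
  d9 = d7/3 - d5 - d1 = -54/5
  d10 = d1 - d7*5 = 26/3
  d11 = d6*2 = 2/5
  d12 = d5/2 = 17/5
Walk from origin (0, 0):
  seg 1: down by d1 = 11/3 → (0, -11/3)
  seg 2: right by d5 = 34/5 → (34/5, -11/3)
  seg 3: up by d5 = 34/5 → (34/5, 47/15)
  seg 4: right by d2 = 17/5 → (51/5, 47/15)
  seg 5: left by d5 = 34/5 → (17/5, 47/15)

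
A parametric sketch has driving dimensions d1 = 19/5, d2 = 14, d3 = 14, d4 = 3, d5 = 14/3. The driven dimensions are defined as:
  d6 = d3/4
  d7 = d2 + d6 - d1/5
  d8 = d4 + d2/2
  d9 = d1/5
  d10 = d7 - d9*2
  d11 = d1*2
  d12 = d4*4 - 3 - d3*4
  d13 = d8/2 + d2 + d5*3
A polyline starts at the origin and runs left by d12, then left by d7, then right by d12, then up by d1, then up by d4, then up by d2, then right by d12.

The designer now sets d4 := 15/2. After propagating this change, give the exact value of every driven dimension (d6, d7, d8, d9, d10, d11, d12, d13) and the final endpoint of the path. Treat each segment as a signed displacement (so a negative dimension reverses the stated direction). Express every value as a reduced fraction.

Apply edit: d4 := 15/2
  d6 = d3/4 = 7/2
  d7 = d2 + d6 - d1/5 = 837/50
  d8 = d4 + d2/2 = 29/2
  d9 = d1/5 = 19/25
  d10 = d7 - d9*2 = 761/50
  d11 = d1*2 = 38/5
  d12 = d4*4 - 3 - d3*4 = -29
  d13 = d8/2 + d2 + d5*3 = 141/4
Walk from origin (0, 0):
  seg 1: left by d12 = -29 → (29, 0)
  seg 2: left by d7 = 837/50 → (613/50, 0)
  seg 3: right by d12 = -29 → (-837/50, 0)
  seg 4: up by d1 = 19/5 → (-837/50, 19/5)
  seg 5: up by d4 = 15/2 → (-837/50, 113/10)
  seg 6: up by d2 = 14 → (-837/50, 253/10)
  seg 7: right by d12 = -29 → (-2287/50, 253/10)

d6 = 7/2
d7 = 837/50
d8 = 29/2
d9 = 19/25
d10 = 761/50
d11 = 38/5
d12 = -29
d13 = 141/4
endpoint = (-2287/50, 253/10)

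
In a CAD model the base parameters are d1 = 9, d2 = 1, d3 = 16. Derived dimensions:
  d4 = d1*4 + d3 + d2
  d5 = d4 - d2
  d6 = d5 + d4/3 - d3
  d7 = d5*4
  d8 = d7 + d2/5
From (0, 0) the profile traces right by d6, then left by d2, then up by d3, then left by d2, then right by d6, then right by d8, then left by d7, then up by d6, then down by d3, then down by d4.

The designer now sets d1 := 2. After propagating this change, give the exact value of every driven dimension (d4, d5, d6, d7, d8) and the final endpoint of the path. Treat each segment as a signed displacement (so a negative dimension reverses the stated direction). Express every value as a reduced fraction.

d4 = 25
d5 = 24
d6 = 49/3
d7 = 96
d8 = 481/5
endpoint = (463/15, -26/3)

Apply edit: d1 := 2
  d4 = d1*4 + d3 + d2 = 25
  d5 = d4 - d2 = 24
  d6 = d5 + d4/3 - d3 = 49/3
  d7 = d5*4 = 96
  d8 = d7 + d2/5 = 481/5
Walk from origin (0, 0):
  seg 1: right by d6 = 49/3 → (49/3, 0)
  seg 2: left by d2 = 1 → (46/3, 0)
  seg 3: up by d3 = 16 → (46/3, 16)
  seg 4: left by d2 = 1 → (43/3, 16)
  seg 5: right by d6 = 49/3 → (92/3, 16)
  seg 6: right by d8 = 481/5 → (1903/15, 16)
  seg 7: left by d7 = 96 → (463/15, 16)
  seg 8: up by d6 = 49/3 → (463/15, 97/3)
  seg 9: down by d3 = 16 → (463/15, 49/3)
  seg 10: down by d4 = 25 → (463/15, -26/3)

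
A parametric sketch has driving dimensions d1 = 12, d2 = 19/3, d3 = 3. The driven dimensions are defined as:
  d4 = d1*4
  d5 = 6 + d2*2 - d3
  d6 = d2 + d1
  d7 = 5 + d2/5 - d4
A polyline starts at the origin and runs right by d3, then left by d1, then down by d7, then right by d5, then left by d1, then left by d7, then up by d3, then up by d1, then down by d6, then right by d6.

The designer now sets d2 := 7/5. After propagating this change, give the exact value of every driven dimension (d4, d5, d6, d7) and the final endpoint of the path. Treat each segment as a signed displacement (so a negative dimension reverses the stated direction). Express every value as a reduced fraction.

Apply edit: d2 := 7/5
  d4 = d1*4 = 48
  d5 = 6 + d2*2 - d3 = 29/5
  d6 = d2 + d1 = 67/5
  d7 = 5 + d2/5 - d4 = -1068/25
Walk from origin (0, 0):
  seg 1: right by d3 = 3 → (3, 0)
  seg 2: left by d1 = 12 → (-9, 0)
  seg 3: down by d7 = -1068/25 → (-9, 1068/25)
  seg 4: right by d5 = 29/5 → (-16/5, 1068/25)
  seg 5: left by d1 = 12 → (-76/5, 1068/25)
  seg 6: left by d7 = -1068/25 → (688/25, 1068/25)
  seg 7: up by d3 = 3 → (688/25, 1143/25)
  seg 8: up by d1 = 12 → (688/25, 1443/25)
  seg 9: down by d6 = 67/5 → (688/25, 1108/25)
  seg 10: right by d6 = 67/5 → (1023/25, 1108/25)

d4 = 48
d5 = 29/5
d6 = 67/5
d7 = -1068/25
endpoint = (1023/25, 1108/25)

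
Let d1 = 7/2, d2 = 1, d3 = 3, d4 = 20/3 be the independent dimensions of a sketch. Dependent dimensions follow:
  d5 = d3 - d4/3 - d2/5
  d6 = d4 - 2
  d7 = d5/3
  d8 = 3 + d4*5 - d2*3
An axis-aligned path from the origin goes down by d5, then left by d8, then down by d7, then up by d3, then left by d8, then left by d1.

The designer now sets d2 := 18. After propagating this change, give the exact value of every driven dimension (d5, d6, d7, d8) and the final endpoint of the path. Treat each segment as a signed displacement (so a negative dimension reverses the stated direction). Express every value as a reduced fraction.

d5 = -127/45
d6 = 14/3
d7 = -127/135
d8 = -53/3
endpoint = (191/6, 913/135)

Apply edit: d2 := 18
  d5 = d3 - d4/3 - d2/5 = -127/45
  d6 = d4 - 2 = 14/3
  d7 = d5/3 = -127/135
  d8 = 3 + d4*5 - d2*3 = -53/3
Walk from origin (0, 0):
  seg 1: down by d5 = -127/45 → (0, 127/45)
  seg 2: left by d8 = -53/3 → (53/3, 127/45)
  seg 3: down by d7 = -127/135 → (53/3, 508/135)
  seg 4: up by d3 = 3 → (53/3, 913/135)
  seg 5: left by d8 = -53/3 → (106/3, 913/135)
  seg 6: left by d1 = 7/2 → (191/6, 913/135)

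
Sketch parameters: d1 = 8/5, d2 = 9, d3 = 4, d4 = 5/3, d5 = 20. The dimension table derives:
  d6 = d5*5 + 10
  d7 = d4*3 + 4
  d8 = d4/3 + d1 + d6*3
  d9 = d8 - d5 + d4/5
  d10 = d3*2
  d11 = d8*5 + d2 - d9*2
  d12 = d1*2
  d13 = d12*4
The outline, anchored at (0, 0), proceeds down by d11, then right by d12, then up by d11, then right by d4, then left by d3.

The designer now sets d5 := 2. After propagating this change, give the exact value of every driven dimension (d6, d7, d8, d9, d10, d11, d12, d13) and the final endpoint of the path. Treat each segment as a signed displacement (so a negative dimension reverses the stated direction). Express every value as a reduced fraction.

Apply edit: d5 := 2
  d6 = d5*5 + 10 = 20
  d7 = d4*3 + 4 = 9
  d8 = d4/3 + d1 + d6*3 = 2797/45
  d9 = d8 - d5 + d4/5 = 2722/45
  d10 = d3*2 = 8
  d11 = d8*5 + d2 - d9*2 = 994/5
  d12 = d1*2 = 16/5
  d13 = d12*4 = 64/5
Walk from origin (0, 0):
  seg 1: down by d11 = 994/5 → (0, -994/5)
  seg 2: right by d12 = 16/5 → (16/5, -994/5)
  seg 3: up by d11 = 994/5 → (16/5, 0)
  seg 4: right by d4 = 5/3 → (73/15, 0)
  seg 5: left by d3 = 4 → (13/15, 0)

d6 = 20
d7 = 9
d8 = 2797/45
d9 = 2722/45
d10 = 8
d11 = 994/5
d12 = 16/5
d13 = 64/5
endpoint = (13/15, 0)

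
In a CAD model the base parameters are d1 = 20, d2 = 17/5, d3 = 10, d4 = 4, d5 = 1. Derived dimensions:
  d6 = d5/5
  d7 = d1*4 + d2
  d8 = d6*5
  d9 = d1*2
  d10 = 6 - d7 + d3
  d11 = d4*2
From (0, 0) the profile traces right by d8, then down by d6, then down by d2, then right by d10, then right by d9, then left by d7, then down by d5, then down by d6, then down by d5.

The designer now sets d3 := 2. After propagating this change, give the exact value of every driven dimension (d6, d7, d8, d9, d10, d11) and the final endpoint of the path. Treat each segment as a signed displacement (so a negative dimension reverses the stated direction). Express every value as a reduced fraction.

d6 = 1/5
d7 = 417/5
d8 = 1
d9 = 40
d10 = -377/5
d11 = 8
endpoint = (-589/5, -29/5)

Apply edit: d3 := 2
  d6 = d5/5 = 1/5
  d7 = d1*4 + d2 = 417/5
  d8 = d6*5 = 1
  d9 = d1*2 = 40
  d10 = 6 - d7 + d3 = -377/5
  d11 = d4*2 = 8
Walk from origin (0, 0):
  seg 1: right by d8 = 1 → (1, 0)
  seg 2: down by d6 = 1/5 → (1, -1/5)
  seg 3: down by d2 = 17/5 → (1, -18/5)
  seg 4: right by d10 = -377/5 → (-372/5, -18/5)
  seg 5: right by d9 = 40 → (-172/5, -18/5)
  seg 6: left by d7 = 417/5 → (-589/5, -18/5)
  seg 7: down by d5 = 1 → (-589/5, -23/5)
  seg 8: down by d6 = 1/5 → (-589/5, -24/5)
  seg 9: down by d5 = 1 → (-589/5, -29/5)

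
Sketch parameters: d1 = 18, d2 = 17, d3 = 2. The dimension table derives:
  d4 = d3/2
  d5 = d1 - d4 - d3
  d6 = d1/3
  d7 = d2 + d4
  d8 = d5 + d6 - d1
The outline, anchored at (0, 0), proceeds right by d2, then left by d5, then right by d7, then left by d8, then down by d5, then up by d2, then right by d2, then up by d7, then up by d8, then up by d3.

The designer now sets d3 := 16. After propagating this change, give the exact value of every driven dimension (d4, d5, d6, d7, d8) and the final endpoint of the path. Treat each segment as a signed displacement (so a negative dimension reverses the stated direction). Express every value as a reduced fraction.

Apply edit: d3 := 16
  d4 = d3/2 = 8
  d5 = d1 - d4 - d3 = -6
  d6 = d1/3 = 6
  d7 = d2 + d4 = 25
  d8 = d5 + d6 - d1 = -18
Walk from origin (0, 0):
  seg 1: right by d2 = 17 → (17, 0)
  seg 2: left by d5 = -6 → (23, 0)
  seg 3: right by d7 = 25 → (48, 0)
  seg 4: left by d8 = -18 → (66, 0)
  seg 5: down by d5 = -6 → (66, 6)
  seg 6: up by d2 = 17 → (66, 23)
  seg 7: right by d2 = 17 → (83, 23)
  seg 8: up by d7 = 25 → (83, 48)
  seg 9: up by d8 = -18 → (83, 30)
  seg 10: up by d3 = 16 → (83, 46)

d4 = 8
d5 = -6
d6 = 6
d7 = 25
d8 = -18
endpoint = (83, 46)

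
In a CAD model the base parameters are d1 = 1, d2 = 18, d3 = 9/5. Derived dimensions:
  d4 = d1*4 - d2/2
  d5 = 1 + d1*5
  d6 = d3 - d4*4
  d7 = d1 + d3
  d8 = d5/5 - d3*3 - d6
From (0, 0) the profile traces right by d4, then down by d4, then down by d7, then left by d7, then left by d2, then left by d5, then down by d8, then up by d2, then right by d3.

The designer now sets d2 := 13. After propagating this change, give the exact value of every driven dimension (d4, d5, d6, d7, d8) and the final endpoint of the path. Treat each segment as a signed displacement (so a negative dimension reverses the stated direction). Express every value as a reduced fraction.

Apply edit: d2 := 13
  d4 = d1*4 - d2/2 = -5/2
  d5 = 1 + d1*5 = 6
  d6 = d3 - d4*4 = 59/5
  d7 = d1 + d3 = 14/5
  d8 = d5/5 - d3*3 - d6 = -16
Walk from origin (0, 0):
  seg 1: right by d4 = -5/2 → (-5/2, 0)
  seg 2: down by d4 = -5/2 → (-5/2, 5/2)
  seg 3: down by d7 = 14/5 → (-5/2, -3/10)
  seg 4: left by d7 = 14/5 → (-53/10, -3/10)
  seg 5: left by d2 = 13 → (-183/10, -3/10)
  seg 6: left by d5 = 6 → (-243/10, -3/10)
  seg 7: down by d8 = -16 → (-243/10, 157/10)
  seg 8: up by d2 = 13 → (-243/10, 287/10)
  seg 9: right by d3 = 9/5 → (-45/2, 287/10)

d4 = -5/2
d5 = 6
d6 = 59/5
d7 = 14/5
d8 = -16
endpoint = (-45/2, 287/10)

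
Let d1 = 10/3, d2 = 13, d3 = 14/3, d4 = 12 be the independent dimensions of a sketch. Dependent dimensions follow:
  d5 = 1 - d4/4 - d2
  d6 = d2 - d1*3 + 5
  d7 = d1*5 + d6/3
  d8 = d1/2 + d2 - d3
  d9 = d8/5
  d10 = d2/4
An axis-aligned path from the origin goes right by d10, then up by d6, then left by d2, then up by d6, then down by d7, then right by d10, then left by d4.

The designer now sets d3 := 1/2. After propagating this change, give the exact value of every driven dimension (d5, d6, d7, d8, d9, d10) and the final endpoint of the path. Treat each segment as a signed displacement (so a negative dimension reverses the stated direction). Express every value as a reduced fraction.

Apply edit: d3 := 1/2
  d5 = 1 - d4/4 - d2 = -15
  d6 = d2 - d1*3 + 5 = 8
  d7 = d1*5 + d6/3 = 58/3
  d8 = d1/2 + d2 - d3 = 85/6
  d9 = d8/5 = 17/6
  d10 = d2/4 = 13/4
Walk from origin (0, 0):
  seg 1: right by d10 = 13/4 → (13/4, 0)
  seg 2: up by d6 = 8 → (13/4, 8)
  seg 3: left by d2 = 13 → (-39/4, 8)
  seg 4: up by d6 = 8 → (-39/4, 16)
  seg 5: down by d7 = 58/3 → (-39/4, -10/3)
  seg 6: right by d10 = 13/4 → (-13/2, -10/3)
  seg 7: left by d4 = 12 → (-37/2, -10/3)

d5 = -15
d6 = 8
d7 = 58/3
d8 = 85/6
d9 = 17/6
d10 = 13/4
endpoint = (-37/2, -10/3)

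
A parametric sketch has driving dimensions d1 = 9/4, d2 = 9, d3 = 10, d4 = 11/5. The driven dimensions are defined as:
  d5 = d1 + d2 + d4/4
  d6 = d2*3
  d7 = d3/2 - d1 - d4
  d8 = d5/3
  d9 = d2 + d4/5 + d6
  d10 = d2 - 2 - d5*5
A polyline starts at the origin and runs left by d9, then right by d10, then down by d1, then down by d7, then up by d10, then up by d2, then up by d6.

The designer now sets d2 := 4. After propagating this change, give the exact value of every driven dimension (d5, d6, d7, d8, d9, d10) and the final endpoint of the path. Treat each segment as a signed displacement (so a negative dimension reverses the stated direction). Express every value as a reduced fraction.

Apply edit: d2 := 4
  d5 = d1 + d2 + d4/4 = 34/5
  d6 = d2*3 = 12
  d7 = d3/2 - d1 - d4 = 11/20
  d8 = d5/3 = 34/15
  d9 = d2 + d4/5 + d6 = 411/25
  d10 = d2 - 2 - d5*5 = -32
Walk from origin (0, 0):
  seg 1: left by d9 = 411/25 → (-411/25, 0)
  seg 2: right by d10 = -32 → (-1211/25, 0)
  seg 3: down by d1 = 9/4 → (-1211/25, -9/4)
  seg 4: down by d7 = 11/20 → (-1211/25, -14/5)
  seg 5: up by d10 = -32 → (-1211/25, -174/5)
  seg 6: up by d2 = 4 → (-1211/25, -154/5)
  seg 7: up by d6 = 12 → (-1211/25, -94/5)

d5 = 34/5
d6 = 12
d7 = 11/20
d8 = 34/15
d9 = 411/25
d10 = -32
endpoint = (-1211/25, -94/5)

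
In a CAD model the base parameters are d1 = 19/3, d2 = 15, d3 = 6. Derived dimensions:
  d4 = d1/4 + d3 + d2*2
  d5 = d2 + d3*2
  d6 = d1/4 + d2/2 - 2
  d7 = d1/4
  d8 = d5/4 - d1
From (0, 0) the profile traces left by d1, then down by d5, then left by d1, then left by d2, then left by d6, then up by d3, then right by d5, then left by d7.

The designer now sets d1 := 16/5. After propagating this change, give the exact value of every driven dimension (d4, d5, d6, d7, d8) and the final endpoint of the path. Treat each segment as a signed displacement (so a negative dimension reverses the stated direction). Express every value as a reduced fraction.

Apply edit: d1 := 16/5
  d4 = d1/4 + d3 + d2*2 = 184/5
  d5 = d2 + d3*2 = 27
  d6 = d1/4 + d2/2 - 2 = 63/10
  d7 = d1/4 = 4/5
  d8 = d5/4 - d1 = 71/20
Walk from origin (0, 0):
  seg 1: left by d1 = 16/5 → (-16/5, 0)
  seg 2: down by d5 = 27 → (-16/5, -27)
  seg 3: left by d1 = 16/5 → (-32/5, -27)
  seg 4: left by d2 = 15 → (-107/5, -27)
  seg 5: left by d6 = 63/10 → (-277/10, -27)
  seg 6: up by d3 = 6 → (-277/10, -21)
  seg 7: right by d5 = 27 → (-7/10, -21)
  seg 8: left by d7 = 4/5 → (-3/2, -21)

d4 = 184/5
d5 = 27
d6 = 63/10
d7 = 4/5
d8 = 71/20
endpoint = (-3/2, -21)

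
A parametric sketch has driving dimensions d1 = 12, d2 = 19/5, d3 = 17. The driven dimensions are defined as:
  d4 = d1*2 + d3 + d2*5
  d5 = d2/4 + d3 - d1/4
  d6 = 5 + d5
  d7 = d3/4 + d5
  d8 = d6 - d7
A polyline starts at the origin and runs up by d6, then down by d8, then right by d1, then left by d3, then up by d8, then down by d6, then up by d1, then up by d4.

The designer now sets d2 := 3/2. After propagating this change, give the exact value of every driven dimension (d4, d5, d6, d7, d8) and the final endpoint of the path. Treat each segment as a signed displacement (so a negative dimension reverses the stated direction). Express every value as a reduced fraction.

d4 = 97/2
d5 = 115/8
d6 = 155/8
d7 = 149/8
d8 = 3/4
endpoint = (-5, 121/2)

Apply edit: d2 := 3/2
  d4 = d1*2 + d3 + d2*5 = 97/2
  d5 = d2/4 + d3 - d1/4 = 115/8
  d6 = 5 + d5 = 155/8
  d7 = d3/4 + d5 = 149/8
  d8 = d6 - d7 = 3/4
Walk from origin (0, 0):
  seg 1: up by d6 = 155/8 → (0, 155/8)
  seg 2: down by d8 = 3/4 → (0, 149/8)
  seg 3: right by d1 = 12 → (12, 149/8)
  seg 4: left by d3 = 17 → (-5, 149/8)
  seg 5: up by d8 = 3/4 → (-5, 155/8)
  seg 6: down by d6 = 155/8 → (-5, 0)
  seg 7: up by d1 = 12 → (-5, 12)
  seg 8: up by d4 = 97/2 → (-5, 121/2)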